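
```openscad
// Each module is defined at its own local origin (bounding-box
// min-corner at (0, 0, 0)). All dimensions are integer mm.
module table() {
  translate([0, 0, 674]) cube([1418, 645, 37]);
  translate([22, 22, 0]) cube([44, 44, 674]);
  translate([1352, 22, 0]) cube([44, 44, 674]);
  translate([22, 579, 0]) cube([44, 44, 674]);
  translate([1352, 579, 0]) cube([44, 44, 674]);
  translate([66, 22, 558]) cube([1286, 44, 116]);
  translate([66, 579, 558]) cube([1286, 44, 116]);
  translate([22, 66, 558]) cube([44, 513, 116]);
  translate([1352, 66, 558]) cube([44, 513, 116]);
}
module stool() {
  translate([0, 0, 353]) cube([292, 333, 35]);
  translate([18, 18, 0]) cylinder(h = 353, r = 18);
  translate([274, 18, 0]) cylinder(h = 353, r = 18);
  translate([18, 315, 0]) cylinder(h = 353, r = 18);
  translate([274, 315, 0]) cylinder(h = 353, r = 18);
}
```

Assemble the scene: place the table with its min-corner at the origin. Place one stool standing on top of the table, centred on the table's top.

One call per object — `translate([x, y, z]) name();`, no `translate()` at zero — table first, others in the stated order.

table();
translate([563, 156, 711]) stool();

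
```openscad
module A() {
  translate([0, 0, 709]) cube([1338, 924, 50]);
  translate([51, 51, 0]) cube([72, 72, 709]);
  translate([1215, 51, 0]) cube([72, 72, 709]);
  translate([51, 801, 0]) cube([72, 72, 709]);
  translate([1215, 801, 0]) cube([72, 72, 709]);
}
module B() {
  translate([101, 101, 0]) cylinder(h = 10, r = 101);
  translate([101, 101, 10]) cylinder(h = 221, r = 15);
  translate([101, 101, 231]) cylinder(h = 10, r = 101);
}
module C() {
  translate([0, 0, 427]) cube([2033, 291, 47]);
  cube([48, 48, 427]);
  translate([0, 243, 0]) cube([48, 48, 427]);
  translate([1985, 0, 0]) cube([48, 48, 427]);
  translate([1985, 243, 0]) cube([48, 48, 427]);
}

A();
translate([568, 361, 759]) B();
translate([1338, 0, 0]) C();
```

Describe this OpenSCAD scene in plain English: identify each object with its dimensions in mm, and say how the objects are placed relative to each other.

A is a table: top 1338 mm (x) × 924 mm (y), 50 mm thick, upper face at z = 759 mm, on four 72×72 mm square legs, each inset 51 mm from the nearest pair of top edges, running from z = 0 to the bottom of the top.

B is a spool: two coaxial disc flanges of radius 101 mm and thickness 10 mm, joined by a core cylinder of radius 15 mm and height 221 mm. The lower flange rests on z = 0 and the three cylinders share a vertical axis.

C is a bench: a 2033×291 mm seat slab, 47 mm thick, top at z = 474 mm, on four 48×48 mm square legs flush with the seat corners and standing on z = 0.

The spool is on top of the table, centred. The bench is against the table's +x side, with their −y faces flush.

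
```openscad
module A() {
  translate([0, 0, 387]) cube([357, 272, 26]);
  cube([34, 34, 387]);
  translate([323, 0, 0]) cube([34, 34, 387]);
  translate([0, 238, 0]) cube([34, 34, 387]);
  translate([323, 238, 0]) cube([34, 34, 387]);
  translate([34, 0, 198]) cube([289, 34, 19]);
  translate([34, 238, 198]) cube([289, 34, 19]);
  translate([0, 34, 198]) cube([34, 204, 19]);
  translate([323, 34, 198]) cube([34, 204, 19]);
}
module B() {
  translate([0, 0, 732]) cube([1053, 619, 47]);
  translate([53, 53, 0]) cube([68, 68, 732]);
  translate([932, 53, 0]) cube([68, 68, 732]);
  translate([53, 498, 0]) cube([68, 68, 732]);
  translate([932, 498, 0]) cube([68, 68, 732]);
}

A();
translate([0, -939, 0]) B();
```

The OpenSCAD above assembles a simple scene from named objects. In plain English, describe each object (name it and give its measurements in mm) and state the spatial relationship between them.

A is a four-legged stool. The seat is a 357×272×26 mm slab whose top surface is at z = 413 mm; four square legs, each 34×34 mm in cross-section, run from the floor (z = 0) to the underside of the seat, each flush with a corner of the seat. Four stretchers, 34 mm wide and 19 mm tall, connect adjacent legs with their undersides at z = 198 mm, each running between the inner faces of the legs it joins and aligned with the legs' outer faces on the other axis.

B is a table with a 1053×619 mm rectangular top, 47 mm thick, top surface at z = 779 mm, supported by four 68×68 mm square legs, each inset 53 mm from the nearest pair of top edges, running from the floor.

The table is on the floor beside the stool on its −y side.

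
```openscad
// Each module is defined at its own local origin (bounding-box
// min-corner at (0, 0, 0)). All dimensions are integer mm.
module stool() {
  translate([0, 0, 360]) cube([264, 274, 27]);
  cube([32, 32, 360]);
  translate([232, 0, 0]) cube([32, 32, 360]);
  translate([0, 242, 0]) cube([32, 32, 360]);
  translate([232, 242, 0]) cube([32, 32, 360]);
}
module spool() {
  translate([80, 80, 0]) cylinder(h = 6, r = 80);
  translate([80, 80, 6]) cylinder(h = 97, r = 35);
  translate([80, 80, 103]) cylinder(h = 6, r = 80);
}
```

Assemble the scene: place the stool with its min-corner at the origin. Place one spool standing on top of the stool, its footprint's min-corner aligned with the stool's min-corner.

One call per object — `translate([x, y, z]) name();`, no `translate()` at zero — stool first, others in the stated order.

stool();
translate([0, 0, 387]) spool();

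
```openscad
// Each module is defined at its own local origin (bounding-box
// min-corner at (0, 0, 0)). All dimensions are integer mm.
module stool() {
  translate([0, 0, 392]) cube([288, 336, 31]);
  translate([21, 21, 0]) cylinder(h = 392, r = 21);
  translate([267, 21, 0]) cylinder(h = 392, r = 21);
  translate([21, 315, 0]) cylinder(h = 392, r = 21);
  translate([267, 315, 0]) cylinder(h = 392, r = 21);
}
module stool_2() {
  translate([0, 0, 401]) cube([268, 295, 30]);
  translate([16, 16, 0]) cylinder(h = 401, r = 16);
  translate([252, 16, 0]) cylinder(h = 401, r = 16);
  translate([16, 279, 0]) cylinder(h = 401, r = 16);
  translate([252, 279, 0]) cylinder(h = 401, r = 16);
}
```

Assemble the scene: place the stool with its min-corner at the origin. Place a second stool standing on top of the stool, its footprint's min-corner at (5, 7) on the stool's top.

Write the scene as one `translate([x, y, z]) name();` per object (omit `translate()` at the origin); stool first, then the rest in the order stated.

stool();
translate([5, 7, 423]) stool_2();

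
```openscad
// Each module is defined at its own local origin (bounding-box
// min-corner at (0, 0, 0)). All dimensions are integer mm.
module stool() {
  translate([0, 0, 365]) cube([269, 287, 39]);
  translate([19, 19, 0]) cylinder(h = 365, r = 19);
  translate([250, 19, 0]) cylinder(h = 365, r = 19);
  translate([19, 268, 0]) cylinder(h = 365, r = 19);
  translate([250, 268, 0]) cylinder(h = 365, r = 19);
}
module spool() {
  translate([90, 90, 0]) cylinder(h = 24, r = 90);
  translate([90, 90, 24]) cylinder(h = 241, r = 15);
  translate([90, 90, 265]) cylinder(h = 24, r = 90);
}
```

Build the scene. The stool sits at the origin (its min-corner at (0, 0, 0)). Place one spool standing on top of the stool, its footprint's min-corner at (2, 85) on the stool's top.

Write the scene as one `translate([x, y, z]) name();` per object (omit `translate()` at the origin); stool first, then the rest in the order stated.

stool();
translate([2, 85, 404]) spool();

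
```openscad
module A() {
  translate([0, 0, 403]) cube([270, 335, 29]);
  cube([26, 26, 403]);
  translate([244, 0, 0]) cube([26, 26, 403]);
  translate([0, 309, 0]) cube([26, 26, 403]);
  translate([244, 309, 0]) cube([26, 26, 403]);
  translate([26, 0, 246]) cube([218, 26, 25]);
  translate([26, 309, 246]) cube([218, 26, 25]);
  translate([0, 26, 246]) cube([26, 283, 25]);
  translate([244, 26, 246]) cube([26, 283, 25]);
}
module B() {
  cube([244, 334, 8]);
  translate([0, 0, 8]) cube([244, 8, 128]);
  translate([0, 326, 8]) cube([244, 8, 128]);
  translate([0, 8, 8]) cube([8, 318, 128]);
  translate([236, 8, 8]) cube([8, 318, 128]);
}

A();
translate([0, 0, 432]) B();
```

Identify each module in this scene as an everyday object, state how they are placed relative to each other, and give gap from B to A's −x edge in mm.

A is a stool. B is an open box. The open box is on top of the stool. The gap from the open box to the stool's −x edge is 0 mm.

The open box's min-x is at 0; the stool's min-x is 0; gap = 0 mm.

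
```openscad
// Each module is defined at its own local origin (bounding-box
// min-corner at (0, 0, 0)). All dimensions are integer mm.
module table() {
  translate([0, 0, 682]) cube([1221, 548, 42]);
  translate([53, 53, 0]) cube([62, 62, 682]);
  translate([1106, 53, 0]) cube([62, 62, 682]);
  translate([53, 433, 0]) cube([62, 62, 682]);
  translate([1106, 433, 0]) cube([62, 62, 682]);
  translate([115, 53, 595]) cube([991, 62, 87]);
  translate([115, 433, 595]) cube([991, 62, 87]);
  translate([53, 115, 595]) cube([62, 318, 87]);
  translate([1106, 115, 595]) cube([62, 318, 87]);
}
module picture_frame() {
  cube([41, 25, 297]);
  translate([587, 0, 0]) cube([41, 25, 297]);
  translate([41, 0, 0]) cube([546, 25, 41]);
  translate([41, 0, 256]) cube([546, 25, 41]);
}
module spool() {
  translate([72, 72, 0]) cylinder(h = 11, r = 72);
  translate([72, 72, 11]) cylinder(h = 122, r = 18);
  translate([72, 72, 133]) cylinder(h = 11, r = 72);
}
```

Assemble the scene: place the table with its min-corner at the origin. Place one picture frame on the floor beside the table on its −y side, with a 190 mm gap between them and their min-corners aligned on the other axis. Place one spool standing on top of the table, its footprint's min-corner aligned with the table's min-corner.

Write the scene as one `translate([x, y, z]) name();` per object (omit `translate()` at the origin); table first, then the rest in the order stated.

table();
translate([0, -215, 0]) picture_frame();
translate([0, 0, 724]) spool();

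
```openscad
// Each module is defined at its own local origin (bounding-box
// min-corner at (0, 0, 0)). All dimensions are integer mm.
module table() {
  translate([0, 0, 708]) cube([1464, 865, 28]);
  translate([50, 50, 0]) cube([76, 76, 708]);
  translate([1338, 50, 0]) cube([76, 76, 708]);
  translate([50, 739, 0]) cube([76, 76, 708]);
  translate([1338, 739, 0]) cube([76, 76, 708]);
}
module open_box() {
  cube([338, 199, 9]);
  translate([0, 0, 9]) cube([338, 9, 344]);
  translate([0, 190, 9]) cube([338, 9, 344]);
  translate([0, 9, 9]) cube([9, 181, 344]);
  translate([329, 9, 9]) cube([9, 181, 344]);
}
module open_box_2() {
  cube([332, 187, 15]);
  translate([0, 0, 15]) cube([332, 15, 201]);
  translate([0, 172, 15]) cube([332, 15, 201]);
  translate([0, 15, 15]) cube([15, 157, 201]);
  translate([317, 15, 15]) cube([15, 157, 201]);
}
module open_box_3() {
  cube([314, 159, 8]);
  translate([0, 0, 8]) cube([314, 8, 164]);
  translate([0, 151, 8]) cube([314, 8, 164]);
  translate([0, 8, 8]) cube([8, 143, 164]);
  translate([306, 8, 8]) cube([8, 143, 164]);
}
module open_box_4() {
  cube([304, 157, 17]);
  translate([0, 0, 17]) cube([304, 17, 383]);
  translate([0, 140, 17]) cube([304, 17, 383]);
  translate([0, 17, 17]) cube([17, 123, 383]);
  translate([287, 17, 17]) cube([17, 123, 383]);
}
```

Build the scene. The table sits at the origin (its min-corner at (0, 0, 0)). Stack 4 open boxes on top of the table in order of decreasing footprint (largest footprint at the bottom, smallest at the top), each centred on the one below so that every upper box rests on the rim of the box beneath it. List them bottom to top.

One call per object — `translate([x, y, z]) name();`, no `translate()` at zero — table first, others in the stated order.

table();
translate([563, 333, 736]) open_box();
translate([566, 339, 1089]) open_box_2();
translate([575, 353, 1305]) open_box_3();
translate([580, 354, 1477]) open_box_4();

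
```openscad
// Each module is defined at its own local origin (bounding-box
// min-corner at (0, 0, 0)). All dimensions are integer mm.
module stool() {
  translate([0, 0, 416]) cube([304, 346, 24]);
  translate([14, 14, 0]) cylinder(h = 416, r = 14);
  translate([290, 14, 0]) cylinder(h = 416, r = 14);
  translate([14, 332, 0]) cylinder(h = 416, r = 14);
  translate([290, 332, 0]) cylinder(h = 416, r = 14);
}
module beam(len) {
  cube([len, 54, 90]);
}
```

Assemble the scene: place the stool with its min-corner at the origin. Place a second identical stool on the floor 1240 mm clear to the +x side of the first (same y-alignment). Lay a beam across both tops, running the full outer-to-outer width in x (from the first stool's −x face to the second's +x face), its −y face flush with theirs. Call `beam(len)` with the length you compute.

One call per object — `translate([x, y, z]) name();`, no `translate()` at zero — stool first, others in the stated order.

stool();
translate([1544, 0, 0]) stool();
translate([0, 0, 440]) beam(1848);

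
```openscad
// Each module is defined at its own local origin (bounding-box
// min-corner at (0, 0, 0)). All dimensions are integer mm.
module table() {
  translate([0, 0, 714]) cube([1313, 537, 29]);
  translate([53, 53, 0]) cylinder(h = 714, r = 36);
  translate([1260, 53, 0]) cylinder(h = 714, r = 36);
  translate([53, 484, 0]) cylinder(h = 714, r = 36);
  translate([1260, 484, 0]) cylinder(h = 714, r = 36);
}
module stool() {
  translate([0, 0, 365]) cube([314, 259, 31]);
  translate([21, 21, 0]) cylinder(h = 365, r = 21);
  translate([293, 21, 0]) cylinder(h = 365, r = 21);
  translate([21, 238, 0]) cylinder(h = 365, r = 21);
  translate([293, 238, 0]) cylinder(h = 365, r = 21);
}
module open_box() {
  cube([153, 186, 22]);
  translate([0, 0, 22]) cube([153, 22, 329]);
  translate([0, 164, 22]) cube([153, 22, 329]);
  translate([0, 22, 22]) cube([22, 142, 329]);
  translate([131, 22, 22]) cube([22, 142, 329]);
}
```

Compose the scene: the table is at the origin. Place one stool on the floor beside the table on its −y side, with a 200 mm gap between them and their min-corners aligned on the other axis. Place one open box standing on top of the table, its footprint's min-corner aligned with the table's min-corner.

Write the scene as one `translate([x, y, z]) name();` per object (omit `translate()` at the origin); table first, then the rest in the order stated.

table();
translate([0, -459, 0]) stool();
translate([0, 0, 743]) open_box();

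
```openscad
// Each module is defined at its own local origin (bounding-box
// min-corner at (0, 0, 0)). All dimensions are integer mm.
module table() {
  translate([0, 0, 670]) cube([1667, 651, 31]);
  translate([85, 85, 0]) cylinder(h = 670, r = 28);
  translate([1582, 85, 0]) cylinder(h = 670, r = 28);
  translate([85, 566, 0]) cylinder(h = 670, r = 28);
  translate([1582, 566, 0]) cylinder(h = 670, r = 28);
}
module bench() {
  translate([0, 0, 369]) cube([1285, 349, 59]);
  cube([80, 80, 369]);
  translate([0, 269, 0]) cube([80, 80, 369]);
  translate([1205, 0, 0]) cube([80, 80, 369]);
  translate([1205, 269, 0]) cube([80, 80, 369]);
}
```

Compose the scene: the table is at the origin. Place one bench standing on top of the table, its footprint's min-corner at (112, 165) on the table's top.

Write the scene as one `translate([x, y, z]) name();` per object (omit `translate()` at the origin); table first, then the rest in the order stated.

table();
translate([112, 165, 701]) bench();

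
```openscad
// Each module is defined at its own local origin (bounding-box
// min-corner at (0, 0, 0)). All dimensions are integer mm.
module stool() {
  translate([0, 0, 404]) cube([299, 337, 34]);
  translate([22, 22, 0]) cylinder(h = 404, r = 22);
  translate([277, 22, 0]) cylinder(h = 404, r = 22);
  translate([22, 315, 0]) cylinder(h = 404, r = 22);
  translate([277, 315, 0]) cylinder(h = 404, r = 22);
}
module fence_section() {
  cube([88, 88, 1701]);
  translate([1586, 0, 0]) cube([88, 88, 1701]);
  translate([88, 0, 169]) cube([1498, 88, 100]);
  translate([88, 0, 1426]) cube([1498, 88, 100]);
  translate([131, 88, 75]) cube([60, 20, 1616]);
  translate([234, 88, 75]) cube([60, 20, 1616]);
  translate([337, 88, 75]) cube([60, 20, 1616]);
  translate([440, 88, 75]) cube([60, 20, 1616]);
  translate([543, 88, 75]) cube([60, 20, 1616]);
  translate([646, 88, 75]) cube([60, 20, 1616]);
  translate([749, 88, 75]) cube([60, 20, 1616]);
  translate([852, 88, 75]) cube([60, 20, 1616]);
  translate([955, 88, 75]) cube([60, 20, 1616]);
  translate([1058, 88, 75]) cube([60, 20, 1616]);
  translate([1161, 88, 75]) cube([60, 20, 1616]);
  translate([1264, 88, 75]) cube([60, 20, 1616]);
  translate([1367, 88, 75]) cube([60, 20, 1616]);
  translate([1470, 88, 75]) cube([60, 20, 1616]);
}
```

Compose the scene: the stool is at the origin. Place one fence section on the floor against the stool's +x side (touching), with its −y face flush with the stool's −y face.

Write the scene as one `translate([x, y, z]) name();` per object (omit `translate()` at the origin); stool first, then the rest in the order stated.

stool();
translate([299, 0, 0]) fence_section();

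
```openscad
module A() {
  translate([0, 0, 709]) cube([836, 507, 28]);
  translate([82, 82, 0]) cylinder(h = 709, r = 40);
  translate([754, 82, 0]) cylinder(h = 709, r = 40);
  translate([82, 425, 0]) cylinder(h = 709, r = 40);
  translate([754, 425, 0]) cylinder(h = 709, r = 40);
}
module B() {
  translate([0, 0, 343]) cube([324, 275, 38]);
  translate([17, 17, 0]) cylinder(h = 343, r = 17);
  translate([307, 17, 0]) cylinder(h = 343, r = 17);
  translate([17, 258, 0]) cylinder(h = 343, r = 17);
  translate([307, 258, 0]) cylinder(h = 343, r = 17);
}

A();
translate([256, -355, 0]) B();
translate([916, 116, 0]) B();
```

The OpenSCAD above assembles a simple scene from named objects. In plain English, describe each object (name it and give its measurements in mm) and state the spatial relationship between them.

A is a rectangular dining table. The top is 836×507×28 mm with its upper surface at z = 737 mm. It stands on four round legs of 80 mm diameter, each leg's bounding box inset 42 mm from the nearest pair of top edges, running from the floor to the underside of the top.

B is a four-legged stool. The seat is 324×275 mm, 38 mm thick, top at z = 381 mm. It stands on four round legs, each 34 mm in diameter, from z = 0 to the seat underside, each leg's axis is inset half a diameter from the nearest pair of seat edges (so the leg's bounding box is flush with the corner).

Two stools sit around the table at the −y, +x sides.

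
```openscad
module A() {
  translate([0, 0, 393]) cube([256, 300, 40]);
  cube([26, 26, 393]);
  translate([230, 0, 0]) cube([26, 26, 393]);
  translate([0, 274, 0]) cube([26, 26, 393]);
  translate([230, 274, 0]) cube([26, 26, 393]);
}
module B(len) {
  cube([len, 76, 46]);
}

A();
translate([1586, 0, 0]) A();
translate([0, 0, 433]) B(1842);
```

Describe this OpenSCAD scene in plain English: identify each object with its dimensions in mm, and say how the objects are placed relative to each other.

A is a four-legged stool. The seat is a 256×300×40 mm slab whose top surface is at z = 433 mm; four square legs, each 26×26 mm in cross-section, run from the floor (z = 0) to the underside of the seat, each flush with a corner of the seat.

B is a rectangular beam 1842 mm long (x), 76 mm deep (y), 46 mm thick (z).

The beam spans the tops of two stools placed 1330 mm apart, resting at z = 433 mm.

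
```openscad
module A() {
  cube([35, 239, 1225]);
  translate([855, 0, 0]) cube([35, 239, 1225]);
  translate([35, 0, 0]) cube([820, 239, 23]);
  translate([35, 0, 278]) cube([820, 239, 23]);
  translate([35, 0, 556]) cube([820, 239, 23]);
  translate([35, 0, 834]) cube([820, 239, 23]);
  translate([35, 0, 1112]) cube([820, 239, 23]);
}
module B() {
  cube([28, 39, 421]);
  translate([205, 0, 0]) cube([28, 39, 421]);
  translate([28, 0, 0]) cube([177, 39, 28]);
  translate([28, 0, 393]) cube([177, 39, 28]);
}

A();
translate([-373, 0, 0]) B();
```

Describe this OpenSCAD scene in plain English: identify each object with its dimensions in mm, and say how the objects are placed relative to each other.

A is an open bookshelf. Two side panels, each 35 mm thick, 239 mm deep and 1225 mm tall, stand 890 mm apart (outside-to-outside). Between them sit 5 shelves, each 23 mm thick and 239 mm deep, spanning the full gap between the sides. The bottom shelf rests on the floor (its underside at z = 0) and the clear gap between one shelf's top and the next shelf's underside is 255 mm.

B is a picture frame with a 177×365 mm rectangular opening (x by z) and a uniform 28 mm border on every side. Frame depth is 39 mm along y. It is built from two vertical stiles running the full outside height and two horizontal rails spanning the gap between the stiles.

The picture frame is on the floor beside the bookshelf on its −x side.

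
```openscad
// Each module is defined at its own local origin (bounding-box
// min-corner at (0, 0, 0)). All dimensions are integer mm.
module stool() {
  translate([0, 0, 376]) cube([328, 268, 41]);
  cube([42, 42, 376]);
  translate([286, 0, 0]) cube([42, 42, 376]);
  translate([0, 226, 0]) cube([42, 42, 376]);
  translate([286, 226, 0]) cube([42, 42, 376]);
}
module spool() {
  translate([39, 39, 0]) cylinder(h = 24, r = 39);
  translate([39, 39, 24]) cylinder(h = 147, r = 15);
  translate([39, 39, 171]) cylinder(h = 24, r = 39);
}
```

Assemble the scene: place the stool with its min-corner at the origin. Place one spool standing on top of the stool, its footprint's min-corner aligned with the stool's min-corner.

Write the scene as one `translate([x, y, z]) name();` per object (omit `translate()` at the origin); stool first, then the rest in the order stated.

stool();
translate([0, 0, 417]) spool();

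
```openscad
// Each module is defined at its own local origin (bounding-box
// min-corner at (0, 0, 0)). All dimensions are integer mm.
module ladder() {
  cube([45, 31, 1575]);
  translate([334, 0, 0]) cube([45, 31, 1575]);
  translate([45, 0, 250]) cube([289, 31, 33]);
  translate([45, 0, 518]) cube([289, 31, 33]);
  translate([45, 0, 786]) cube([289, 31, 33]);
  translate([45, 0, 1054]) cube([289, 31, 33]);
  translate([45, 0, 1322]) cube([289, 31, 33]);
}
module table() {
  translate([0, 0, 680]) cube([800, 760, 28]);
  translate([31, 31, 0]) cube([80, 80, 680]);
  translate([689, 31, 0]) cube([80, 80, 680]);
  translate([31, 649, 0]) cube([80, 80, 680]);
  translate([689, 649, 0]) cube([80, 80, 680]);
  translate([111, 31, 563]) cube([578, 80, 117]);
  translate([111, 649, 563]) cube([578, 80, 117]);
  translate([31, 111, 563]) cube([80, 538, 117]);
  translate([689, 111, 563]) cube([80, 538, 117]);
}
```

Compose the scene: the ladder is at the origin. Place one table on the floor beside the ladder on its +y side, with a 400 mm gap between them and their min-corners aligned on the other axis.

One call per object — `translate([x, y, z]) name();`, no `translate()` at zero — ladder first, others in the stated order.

ladder();
translate([0, 431, 0]) table();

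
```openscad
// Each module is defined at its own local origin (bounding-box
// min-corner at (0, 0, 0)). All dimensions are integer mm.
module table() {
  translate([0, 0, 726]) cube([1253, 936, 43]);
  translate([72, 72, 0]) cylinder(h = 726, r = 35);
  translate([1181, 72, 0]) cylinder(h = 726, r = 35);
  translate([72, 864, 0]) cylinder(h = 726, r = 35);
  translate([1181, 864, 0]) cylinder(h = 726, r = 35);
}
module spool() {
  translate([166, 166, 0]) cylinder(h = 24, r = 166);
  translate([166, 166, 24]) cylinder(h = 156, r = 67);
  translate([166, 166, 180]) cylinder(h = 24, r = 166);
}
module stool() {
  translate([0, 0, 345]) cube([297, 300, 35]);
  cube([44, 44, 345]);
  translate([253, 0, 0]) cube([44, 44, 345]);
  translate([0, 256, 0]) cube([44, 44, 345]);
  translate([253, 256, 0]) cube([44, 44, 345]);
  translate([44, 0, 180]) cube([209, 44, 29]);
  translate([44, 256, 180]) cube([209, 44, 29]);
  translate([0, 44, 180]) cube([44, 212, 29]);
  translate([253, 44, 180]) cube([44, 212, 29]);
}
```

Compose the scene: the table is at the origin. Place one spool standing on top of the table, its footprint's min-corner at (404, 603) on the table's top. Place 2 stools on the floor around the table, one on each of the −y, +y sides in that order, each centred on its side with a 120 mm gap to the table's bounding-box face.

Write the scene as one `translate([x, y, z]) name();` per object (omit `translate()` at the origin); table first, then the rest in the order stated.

table();
translate([404, 603, 769]) spool();
translate([478, -420, 0]) stool();
translate([478, 1056, 0]) stool();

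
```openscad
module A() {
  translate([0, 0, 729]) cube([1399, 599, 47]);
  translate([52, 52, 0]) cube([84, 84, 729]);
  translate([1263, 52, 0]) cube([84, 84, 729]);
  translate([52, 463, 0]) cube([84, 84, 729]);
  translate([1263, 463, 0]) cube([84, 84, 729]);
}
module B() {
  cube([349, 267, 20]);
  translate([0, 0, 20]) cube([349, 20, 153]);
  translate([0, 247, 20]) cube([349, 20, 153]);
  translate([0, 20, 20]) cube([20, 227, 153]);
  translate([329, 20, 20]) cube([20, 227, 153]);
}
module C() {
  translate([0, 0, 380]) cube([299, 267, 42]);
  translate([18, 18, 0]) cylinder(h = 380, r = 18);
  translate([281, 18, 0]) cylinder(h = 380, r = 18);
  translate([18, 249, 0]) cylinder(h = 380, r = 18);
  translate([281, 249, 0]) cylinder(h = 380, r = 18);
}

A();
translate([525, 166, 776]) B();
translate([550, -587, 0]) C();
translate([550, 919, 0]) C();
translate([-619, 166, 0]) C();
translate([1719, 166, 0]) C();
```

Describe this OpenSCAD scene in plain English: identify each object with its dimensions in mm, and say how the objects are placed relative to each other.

A is a table with a 1399×599 mm rectangular top, 47 mm thick, top surface at z = 776 mm, supported by four 84×84 mm square legs, each inset 52 mm from the nearest pair of top edges, running from the floor.

B is an open-topped rectangular box: outside dimensions 349×267×173 mm, with a uniform wall and base thickness of 20 mm. The base is a full 349×267 slab on the floor; four walls sit on top of the base. The front and back walls (the −y and +y sides) span the full width; the two side walls fit between them.

C is a four-legged stool. The seat is a 299×267×42 mm slab whose top surface is at z = 422 mm; four round legs, each 36 mm in diameter, run from the floor (z = 0) to the underside of the seat, each leg's axis is inset half a diameter from the nearest pair of seat edges (so the leg's bounding box is flush with the corner).

The open box is on top of the table, centred. Four stools sit around the table at the −y, +y, −x, +x sides.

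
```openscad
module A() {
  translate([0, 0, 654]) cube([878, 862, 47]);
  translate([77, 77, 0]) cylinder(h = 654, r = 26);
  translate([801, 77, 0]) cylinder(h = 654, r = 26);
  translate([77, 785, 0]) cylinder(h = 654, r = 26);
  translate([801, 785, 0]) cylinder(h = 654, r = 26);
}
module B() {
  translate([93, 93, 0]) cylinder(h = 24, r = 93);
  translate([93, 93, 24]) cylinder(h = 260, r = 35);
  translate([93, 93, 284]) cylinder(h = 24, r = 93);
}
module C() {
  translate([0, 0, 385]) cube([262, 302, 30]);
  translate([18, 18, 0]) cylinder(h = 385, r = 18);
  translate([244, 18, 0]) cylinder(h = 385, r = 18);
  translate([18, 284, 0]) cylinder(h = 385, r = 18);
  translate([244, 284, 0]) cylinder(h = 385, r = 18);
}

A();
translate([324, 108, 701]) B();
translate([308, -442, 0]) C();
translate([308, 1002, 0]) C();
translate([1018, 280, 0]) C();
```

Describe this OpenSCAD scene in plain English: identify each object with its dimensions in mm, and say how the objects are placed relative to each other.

A is a table with a 878×862 mm rectangular top, 47 mm thick, top surface at z = 701 mm, supported by four round legs of 52 mm diameter, each leg's bounding box inset 51 mm from the nearest pair of top edges, running from the floor.

B is a spool: two coaxial disc flanges of radius 93 mm and thickness 24 mm, joined by a core cylinder of radius 35 mm and height 260 mm. The lower flange rests on z = 0 and the three cylinders share a vertical axis.

C is a four-legged stool. The seat is a 262×302×30 mm slab whose top surface is at z = 415 mm; four round legs, each 36 mm in diameter, run from the floor (z = 0) to the underside of the seat, each leg's axis is inset half a diameter from the nearest pair of seat edges (so the leg's bounding box is flush with the corner).

The spool is on top of the table. Three stools sit around the table at the −y, +y, +x sides.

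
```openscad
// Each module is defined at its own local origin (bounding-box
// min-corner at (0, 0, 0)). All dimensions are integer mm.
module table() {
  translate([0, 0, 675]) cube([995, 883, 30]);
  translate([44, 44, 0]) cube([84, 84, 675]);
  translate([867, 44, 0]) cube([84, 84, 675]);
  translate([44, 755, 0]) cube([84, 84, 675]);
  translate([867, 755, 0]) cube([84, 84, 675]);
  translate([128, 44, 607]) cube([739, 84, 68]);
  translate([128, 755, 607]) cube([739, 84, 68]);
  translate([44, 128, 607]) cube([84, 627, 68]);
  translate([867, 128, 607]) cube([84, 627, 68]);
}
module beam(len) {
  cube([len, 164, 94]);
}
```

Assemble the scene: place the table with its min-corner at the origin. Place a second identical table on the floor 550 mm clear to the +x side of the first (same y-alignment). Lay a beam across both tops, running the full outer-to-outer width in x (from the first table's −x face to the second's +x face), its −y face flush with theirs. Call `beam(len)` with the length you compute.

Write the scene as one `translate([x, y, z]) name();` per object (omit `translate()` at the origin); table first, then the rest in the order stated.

table();
translate([1545, 0, 0]) table();
translate([0, 0, 705]) beam(2540);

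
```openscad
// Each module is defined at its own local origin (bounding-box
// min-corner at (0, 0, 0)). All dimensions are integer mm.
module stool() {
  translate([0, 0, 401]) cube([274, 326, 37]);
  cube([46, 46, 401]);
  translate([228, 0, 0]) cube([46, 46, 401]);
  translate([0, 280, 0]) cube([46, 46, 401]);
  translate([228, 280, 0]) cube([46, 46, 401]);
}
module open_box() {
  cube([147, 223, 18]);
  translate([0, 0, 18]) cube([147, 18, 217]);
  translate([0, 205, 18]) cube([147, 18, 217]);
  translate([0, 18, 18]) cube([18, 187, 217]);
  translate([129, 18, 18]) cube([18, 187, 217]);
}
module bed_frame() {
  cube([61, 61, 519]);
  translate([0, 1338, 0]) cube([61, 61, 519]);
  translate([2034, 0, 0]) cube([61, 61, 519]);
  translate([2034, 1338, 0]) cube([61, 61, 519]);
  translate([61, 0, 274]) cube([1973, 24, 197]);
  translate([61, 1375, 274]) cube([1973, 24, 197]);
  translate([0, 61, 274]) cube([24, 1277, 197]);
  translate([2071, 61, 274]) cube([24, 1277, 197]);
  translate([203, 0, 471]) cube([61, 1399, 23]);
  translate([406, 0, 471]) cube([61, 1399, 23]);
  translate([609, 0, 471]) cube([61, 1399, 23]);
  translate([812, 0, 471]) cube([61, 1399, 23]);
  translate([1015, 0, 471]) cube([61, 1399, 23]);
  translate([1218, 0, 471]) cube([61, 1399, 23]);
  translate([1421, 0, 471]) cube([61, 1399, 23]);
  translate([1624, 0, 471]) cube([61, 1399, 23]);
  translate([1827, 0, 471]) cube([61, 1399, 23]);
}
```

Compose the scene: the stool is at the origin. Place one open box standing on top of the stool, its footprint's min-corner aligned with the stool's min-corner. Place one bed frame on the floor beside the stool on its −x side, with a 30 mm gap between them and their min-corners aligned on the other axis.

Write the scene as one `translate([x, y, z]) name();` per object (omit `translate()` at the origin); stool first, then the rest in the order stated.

stool();
translate([0, 0, 438]) open_box();
translate([-2125, 0, 0]) bed_frame();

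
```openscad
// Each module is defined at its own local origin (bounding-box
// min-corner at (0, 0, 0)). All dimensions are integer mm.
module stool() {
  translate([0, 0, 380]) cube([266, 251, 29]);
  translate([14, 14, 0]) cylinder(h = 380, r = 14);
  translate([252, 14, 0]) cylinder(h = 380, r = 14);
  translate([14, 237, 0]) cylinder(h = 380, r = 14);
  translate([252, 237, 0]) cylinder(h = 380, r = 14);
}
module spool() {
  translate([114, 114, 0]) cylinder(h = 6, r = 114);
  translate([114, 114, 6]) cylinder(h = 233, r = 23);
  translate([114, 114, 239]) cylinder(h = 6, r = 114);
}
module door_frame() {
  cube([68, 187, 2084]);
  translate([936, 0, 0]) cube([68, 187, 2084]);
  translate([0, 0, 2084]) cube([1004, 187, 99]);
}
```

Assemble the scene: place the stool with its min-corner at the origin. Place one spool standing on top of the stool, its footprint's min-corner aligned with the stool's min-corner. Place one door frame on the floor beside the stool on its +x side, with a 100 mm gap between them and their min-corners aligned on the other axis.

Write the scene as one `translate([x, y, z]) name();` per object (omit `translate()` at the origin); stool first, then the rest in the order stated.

stool();
translate([0, 0, 409]) spool();
translate([366, 0, 0]) door_frame();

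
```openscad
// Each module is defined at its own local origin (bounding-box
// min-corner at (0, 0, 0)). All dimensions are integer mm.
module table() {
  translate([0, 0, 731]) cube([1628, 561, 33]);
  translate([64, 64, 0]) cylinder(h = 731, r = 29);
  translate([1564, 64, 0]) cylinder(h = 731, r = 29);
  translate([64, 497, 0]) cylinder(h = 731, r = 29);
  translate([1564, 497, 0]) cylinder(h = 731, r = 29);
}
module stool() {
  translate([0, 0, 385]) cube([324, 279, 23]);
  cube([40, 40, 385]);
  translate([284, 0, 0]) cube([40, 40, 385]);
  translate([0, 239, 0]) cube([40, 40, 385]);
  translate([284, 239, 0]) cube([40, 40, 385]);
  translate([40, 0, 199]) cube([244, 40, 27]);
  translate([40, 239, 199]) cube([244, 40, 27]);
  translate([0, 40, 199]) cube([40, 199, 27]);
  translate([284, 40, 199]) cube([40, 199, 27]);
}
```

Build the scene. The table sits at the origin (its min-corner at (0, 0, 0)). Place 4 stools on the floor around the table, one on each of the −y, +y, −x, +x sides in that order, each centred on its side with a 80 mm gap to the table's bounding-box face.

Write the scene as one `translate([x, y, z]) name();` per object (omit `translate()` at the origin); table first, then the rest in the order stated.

table();
translate([652, -359, 0]) stool();
translate([652, 641, 0]) stool();
translate([-404, 141, 0]) stool();
translate([1708, 141, 0]) stool();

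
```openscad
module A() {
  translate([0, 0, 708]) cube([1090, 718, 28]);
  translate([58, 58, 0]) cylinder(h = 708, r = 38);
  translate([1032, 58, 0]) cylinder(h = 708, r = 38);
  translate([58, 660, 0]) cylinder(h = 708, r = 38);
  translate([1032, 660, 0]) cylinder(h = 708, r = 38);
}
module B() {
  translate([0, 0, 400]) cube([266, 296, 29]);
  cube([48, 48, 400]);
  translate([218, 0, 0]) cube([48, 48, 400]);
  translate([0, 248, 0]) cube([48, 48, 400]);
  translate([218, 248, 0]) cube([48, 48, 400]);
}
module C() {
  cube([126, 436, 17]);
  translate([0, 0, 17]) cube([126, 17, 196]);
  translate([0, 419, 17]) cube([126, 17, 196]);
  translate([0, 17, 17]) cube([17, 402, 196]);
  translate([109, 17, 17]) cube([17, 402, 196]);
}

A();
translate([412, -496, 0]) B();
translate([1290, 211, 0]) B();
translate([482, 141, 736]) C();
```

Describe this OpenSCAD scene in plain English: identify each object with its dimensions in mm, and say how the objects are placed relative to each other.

A is a table with a 1090×718 mm rectangular top, 28 mm thick, top surface at z = 736 mm, supported by four round legs of 76 mm diameter, each leg's bounding box inset 20 mm from the nearest pair of top edges, running from the floor.

B is a simple wooden stool: a rectangular seat 266 mm (x) by 296 mm (y), 29 mm thick, top face at z = 429 mm, on four square legs, each 48×48 mm in cross-section. The legs rest on z = 0, each flush with a corner of the seat.

C is an open storage box with external size 126×436×213 mm and wall thickness 17 mm (the base is also 17 mm thick). The base covers the whole footprint; the four walls stand on the base, with the y-facing walls full-width and the x-facing walls fitting between their inner faces.

Two stools sit around the table at the −y, +x sides. The open box is on top of the table, centred.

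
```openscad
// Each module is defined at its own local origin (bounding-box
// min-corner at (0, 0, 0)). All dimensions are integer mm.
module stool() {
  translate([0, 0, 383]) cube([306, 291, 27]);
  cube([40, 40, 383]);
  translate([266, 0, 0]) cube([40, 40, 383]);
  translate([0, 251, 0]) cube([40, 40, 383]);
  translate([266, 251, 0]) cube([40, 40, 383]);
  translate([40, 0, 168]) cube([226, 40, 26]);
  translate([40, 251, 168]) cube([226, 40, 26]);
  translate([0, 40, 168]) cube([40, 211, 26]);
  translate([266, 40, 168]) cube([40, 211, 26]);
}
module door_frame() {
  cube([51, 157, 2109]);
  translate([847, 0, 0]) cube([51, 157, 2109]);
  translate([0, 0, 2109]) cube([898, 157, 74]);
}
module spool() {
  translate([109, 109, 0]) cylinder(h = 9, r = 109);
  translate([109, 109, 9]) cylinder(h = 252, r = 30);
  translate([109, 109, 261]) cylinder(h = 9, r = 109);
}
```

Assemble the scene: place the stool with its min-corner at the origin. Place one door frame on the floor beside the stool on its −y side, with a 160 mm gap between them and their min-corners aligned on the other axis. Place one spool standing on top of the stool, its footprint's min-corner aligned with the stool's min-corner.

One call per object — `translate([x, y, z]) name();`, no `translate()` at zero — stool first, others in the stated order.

stool();
translate([0, -317, 0]) door_frame();
translate([0, 0, 410]) spool();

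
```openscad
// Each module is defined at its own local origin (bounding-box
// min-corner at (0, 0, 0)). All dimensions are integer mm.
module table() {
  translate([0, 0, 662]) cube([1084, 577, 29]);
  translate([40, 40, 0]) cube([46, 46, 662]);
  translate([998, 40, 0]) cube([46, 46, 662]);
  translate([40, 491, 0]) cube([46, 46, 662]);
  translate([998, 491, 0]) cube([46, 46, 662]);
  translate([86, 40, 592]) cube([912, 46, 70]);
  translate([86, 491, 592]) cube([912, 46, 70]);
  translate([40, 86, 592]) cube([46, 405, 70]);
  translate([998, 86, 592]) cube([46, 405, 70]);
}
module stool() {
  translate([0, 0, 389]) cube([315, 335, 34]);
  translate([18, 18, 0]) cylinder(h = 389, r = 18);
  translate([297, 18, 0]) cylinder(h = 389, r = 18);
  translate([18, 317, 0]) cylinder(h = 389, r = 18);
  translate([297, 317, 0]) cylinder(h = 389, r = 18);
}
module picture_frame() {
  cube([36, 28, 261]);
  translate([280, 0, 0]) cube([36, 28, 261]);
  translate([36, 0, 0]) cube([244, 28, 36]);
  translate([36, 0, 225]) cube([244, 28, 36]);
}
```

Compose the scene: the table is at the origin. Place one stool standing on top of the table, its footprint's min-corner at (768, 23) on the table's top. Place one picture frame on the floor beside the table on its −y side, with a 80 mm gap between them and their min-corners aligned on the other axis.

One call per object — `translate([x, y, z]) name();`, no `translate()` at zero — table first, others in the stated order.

table();
translate([768, 23, 691]) stool();
translate([0, -108, 0]) picture_frame();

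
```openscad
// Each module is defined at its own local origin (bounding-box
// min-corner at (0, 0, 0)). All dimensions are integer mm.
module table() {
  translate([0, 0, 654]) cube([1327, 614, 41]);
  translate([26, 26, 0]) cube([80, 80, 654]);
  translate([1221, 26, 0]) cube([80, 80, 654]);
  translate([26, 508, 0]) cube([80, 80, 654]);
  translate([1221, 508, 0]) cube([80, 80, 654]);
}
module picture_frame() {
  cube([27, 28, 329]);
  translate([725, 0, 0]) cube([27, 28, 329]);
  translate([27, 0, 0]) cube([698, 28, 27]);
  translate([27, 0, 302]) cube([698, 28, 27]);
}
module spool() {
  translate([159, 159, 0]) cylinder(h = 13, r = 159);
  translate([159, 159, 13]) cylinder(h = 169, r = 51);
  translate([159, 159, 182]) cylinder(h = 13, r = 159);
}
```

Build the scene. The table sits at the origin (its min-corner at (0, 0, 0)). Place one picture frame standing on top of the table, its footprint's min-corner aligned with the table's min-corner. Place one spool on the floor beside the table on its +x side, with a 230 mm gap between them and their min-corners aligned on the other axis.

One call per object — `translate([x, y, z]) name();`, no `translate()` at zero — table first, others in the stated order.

table();
translate([0, 0, 695]) picture_frame();
translate([1557, 0, 0]) spool();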